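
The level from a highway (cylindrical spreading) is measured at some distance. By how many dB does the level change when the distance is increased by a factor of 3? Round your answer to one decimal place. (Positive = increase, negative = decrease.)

-4.8 dB

A line source loses 3 dB per doubling of distance; generally ΔL = −10·log₁₀(r₂/r₁).
ΔL = −10·log₁₀(3) = -4.77 dB.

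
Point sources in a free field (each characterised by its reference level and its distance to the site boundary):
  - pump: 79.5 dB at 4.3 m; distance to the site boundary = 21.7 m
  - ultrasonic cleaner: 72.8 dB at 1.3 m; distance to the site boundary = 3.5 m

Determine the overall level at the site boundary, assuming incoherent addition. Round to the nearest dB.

First find each source's level at the receiver (point-source: −20·log₁₀(r/r_ref)), then combine on an intensity basis.
pump: 79.5 − 20·log₁₀(21.7/4.3) = 79.5 − 14.06 = 65.44 dB.
ultrasonic cleaner: 72.8 − 20·log₁₀(3.5/1.3) = 72.8 − 8.60 = 64.20 dB.
Σ 10^(L/10) = 6.128e+06 → L_total = 10·log₁₀(6.128e+06) = 67.87 dB.

68 dB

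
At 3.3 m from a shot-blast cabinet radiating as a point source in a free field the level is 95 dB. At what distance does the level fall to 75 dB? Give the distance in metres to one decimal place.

For a point source L₁ − L₂ = 20·log₁₀(r₂/r₁), so r₂ = r₁·10^((L₁−L₂)/20).
r₂ = 3.3·10^((95−75)/20) = 3.3·10^(20.0/20) = 33.00 m.

33.0 m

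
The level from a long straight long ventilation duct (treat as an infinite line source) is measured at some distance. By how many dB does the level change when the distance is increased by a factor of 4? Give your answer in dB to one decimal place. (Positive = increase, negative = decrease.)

-6.0 dB

A line source loses 3 dB per doubling of distance; generally ΔL = −10·log₁₀(r₂/r₁).
ΔL = −10·log₁₀(4) = -6.02 dB.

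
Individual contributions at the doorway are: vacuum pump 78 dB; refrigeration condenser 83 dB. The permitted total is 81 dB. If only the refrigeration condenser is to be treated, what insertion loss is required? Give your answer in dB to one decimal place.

5.0 dB

The untreated sources together contribute 10^(78/10) = 6.310e+07, i.e. 78.00 dB.
The limit corresponds to 10^(81/10) = 1.259e+08; subtracting the fixed part leaves 6.280e+07 for the refrigeration condenser, i.e. 77.98 dB.
Required insertion loss = 83 − 77.98 = 5.02 dB.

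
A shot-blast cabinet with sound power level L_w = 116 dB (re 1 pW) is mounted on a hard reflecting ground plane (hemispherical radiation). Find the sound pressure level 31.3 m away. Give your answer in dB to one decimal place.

L_p = L_w − 10·log₁₀(2π·r²) with r = 31.3 m.
2π·r² = 6156 m², 10·log₁₀ of that is 37.893 dB.
L_p = 116 − 37.893 = 78.11 dB.

78.1 dB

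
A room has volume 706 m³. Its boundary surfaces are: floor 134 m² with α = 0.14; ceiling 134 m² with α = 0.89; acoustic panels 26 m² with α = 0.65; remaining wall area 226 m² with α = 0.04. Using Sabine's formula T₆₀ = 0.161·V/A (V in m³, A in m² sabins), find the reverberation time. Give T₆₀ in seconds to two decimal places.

Total absorption A = 134·0.14 + 134·0.89 + 26·0.65 + 226·0.04 = 163.96 m² sabins.
T₆₀ = 0.161·V/A = 0.161·706/163.96 = 0.693 s.

0.69 s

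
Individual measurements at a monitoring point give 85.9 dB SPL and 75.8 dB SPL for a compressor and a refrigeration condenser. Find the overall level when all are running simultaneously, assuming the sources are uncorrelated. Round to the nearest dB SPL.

86 dB SPL

For uncorrelated sources the intensities add, so convert each level to linear form, sum, and take 10·log₁₀ of the total.
Σ 10^(L/10) = 10^(85.9/10) + 10^(75.8/10) = 4.271e+08.
L_total = 10·log₁₀(4.271e+08) = 86.30 dB SPL.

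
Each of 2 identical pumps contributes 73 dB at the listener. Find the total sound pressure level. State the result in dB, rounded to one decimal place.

N identical incoherent sources raise the level by 10·log₁₀ N.
L_total = 73 + 10·log₁₀(2) = 73 + 3.010 = 76.01 dB.

76.0 dB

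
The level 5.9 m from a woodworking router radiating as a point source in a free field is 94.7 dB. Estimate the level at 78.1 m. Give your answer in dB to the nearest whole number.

72 dB

For a point source, L₂ = L₁ − 20·log₁₀(r₂/r₁).
L₂ = 94.7 − 20·log₁₀(78.1/5.9) = 94.7 − 22.436 = 72.26 dB.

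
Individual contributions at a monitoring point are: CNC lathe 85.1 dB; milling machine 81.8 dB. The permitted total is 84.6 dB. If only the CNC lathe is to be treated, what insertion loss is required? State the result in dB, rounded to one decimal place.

The untreated sources together contribute 10^(81.8/10) = 1.514e+08, i.e. 81.80 dB.
To meet 84.6 dB overall, the treated CNC lathe may contribute at most 10^(84.6/10) − 1.514e+08 = 1.370e+08, i.e. 81.37 dB.
So the CNC lathe must be reduced from 85.1 to 81.37 dB: IL = 3.73 dB.

3.7 dB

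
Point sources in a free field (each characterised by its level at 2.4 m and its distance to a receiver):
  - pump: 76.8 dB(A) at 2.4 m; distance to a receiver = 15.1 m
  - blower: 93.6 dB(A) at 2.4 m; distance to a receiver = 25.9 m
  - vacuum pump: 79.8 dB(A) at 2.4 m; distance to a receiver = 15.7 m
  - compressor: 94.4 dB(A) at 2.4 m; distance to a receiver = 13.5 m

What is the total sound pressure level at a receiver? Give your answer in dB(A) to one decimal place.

Apply inverse-square spreading to bring every level to the receiver, then sum 10^(L/10).
pump: 76.8 − 20·log₁₀(15.1/2.4) = 76.8 − 15.98 = 60.82 dB(A).
blower: 93.6 − 20·log₁₀(25.9/2.4) = 93.6 − 20.66 = 72.94 dB(A).
vacuum pump: 79.8 − 20·log₁₀(15.7/2.4) = 79.8 − 16.31 = 63.49 dB(A).
compressor: 94.4 − 20·log₁₀(13.5/2.4) = 94.4 − 15.00 = 79.40 dB(A).
Σ 10^(L/10) = 1.102e+08 → L_total = 10·log₁₀(1.102e+08) = 80.42 dB(A).

80.4 dB(A)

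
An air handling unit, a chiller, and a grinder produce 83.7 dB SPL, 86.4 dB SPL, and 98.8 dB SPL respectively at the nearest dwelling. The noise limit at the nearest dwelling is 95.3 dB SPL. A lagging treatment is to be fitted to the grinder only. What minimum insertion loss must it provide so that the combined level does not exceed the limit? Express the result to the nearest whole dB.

The untreated sources together contribute 10^(83.7/10) + 10^(86.4/10) = 6.709e+08, i.e. 88.27 dB SPL.
The limit corresponds to 10^(95.3/10) = 3.388e+09; subtracting the fixed part leaves 2.718e+09 for the grinder, i.e. 94.34 dB SPL.
So the grinder must be reduced from 98.8 to 94.34 dB SPL: IL = 4.46 dB.

4 dB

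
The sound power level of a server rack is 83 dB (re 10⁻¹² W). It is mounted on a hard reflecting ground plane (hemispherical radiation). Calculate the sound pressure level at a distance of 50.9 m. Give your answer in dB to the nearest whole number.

41 dB

Free-field hemispherical radiation: L_p = L_w − 10·log₁₀(2π·r²), r = 50.9 m.
2π·r² = 1.628e+04 m², 10·log₁₀ of that is 42.116 dB.
L_p = 83 − 42.116 = 40.88 dB.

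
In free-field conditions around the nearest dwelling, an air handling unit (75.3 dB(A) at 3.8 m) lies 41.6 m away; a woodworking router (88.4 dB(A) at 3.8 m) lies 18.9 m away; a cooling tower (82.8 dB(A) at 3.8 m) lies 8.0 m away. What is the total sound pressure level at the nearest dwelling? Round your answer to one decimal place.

Propagate each source to the receiver with L = L_ref − 20·log₁₀(r/r_ref), then add intensities.
air handling unit: 75.3 − 20·log₁₀(41.6/3.8) = 75.3 − 20.79 = 54.51 dB(A).
woodworking router: 88.4 − 20·log₁₀(18.9/3.8) = 88.4 − 13.93 = 74.47 dB(A).
cooling tower: 82.8 − 20·log₁₀(8.0/3.8) = 82.8 − 6.47 = 76.33 dB(A).
Σ 10^(L/10) = 7.124e+07 → L_total = 10·log₁₀(7.124e+07) = 78.53 dB(A).

78.5 dB(A)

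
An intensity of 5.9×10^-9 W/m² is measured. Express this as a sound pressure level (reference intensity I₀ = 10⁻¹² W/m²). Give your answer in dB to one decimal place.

37.7 dB

I/I₀ = 5.9×10^-9/10⁻¹² = 5.9×10^3, and L = 10·log₁₀(I/I₀).
L = 10·(0.7709 + 3) = 37.71 dB.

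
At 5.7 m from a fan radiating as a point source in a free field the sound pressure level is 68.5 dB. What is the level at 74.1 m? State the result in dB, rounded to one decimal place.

46.2 dB

For a point source, L₂ = L₁ − 20·log₁₀(r₂/r₁).
L₂ = 68.5 − 20·log₁₀(74.1/5.7) = 68.5 − 22.279 = 46.22 dB.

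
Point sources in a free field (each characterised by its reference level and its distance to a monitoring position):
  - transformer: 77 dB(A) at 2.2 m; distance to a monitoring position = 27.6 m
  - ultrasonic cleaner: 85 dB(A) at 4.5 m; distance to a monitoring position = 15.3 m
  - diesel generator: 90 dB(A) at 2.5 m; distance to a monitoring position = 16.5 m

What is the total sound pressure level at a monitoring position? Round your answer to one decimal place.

77.0 dB(A)

Propagate each source to the receiver with L = L_ref − 20·log₁₀(r/r_ref), then add intensities.
transformer: 77 − 20·log₁₀(27.6/2.2) = 77 − 21.97 = 55.03 dB(A).
ultrasonic cleaner: 85 − 20·log₁₀(15.3/4.5) = 85 − 10.63 = 74.37 dB(A).
diesel generator: 90 − 20·log₁₀(16.5/2.5) = 90 − 16.39 = 73.61 dB(A).
Σ 10^(L/10) = 5.063e+07 → L_total = 10·log₁₀(5.063e+07) = 77.04 dB(A).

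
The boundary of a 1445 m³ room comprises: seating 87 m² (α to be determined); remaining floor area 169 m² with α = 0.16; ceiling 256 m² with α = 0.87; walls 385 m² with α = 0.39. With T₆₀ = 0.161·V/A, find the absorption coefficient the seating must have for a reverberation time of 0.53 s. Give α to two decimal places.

Required total absorption A = 0.161·1445/0.53 = 438.95 m².
Absorption from the other surfaces = 169·0.16 + 256·0.87 + 385·0.39 = 399.91 m², so the seating must supply 39.04 m² over 87 m².
α = 39.04/87 = 0.449.

0.45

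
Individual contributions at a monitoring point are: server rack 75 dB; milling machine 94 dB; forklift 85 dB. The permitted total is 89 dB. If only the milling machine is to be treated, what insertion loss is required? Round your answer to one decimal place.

Fixed contribution from the other sources: Σ 10^(L/10) = 10^(75/10) + 10^(85/10) = 3.479e+08 (85.41 dB).
The limit corresponds to 10^(89/10) = 7.943e+08; subtracting the fixed part leaves 4.465e+08 for the milling machine, i.e. 86.50 dB.
Required insertion loss = 94 − 86.50 = 7.50 dB.

7.5 dB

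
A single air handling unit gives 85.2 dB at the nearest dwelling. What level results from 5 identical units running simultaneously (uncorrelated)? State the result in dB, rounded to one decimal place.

92.2 dB

With 5 equal, uncorrelated contributions the intensity is 5× that of one unit, giving a rise of 10·log₁₀ 5.
L_total = 85.2 + 10·log₁₀(5) = 85.2 + 6.990 = 92.19 dB.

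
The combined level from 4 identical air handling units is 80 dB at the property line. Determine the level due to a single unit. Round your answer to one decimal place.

74.0 dB

Dividing the total intensity by 4 lowers the level by 10·log₁₀ 4 = 6.021 dB: L₁ = 80 − 6.021.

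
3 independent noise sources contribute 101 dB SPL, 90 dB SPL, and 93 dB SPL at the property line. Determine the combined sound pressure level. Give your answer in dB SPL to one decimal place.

For uncorrelated sources the intensities add, so convert each level to linear form, sum, and take 10·log₁₀ of the total.
Σ 10^(L/10) = 10^(101/10) + 10^(90/10) + 10^(93/10) = 1.558e+10.
L_total = 10·log₁₀(1.558e+10) = 101.93 dB SPL.

101.9 dB SPL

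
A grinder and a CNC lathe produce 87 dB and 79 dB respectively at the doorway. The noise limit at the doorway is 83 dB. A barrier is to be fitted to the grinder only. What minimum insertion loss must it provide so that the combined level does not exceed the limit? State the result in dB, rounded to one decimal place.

6.2 dB

Fixed contribution from the other source: Σ 10^(L/10) = 10^(79/10) = 7.943e+07 (79.00 dB).
To meet 83 dB overall, the treated grinder may contribute at most 10^(83/10) − 7.943e+07 = 1.201e+08, i.e. 80.80 dB.
Required insertion loss = 87 − 80.80 = 6.20 dB.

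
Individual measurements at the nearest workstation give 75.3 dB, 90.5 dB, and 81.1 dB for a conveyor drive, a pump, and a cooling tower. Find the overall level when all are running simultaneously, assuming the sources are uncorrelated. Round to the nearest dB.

91 dB

Incoherent sources combine by intensity addition: L_total = 10·log₁₀(Σ 10^(L_i/10)).
Σ 10^(L/10) = 10^(75.3/10) + 10^(90.5/10) + 10^(81.1/10) = 1.285e+09.
L_total = 10·log₁₀(1.285e+09) = 91.09 dB.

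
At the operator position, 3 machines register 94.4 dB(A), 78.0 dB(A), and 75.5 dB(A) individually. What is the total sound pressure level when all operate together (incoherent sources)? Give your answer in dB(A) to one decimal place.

94.6 dB(A)

Incoherent sources combine by intensity addition: L_total = 10·log₁₀(Σ 10^(L_i/10)).
Σ 10^(L/10) = 10^(94.4/10) + 10^(78.0/10) + 10^(75.5/10) = 2.853e+09.
L_total = 10·log₁₀(2.853e+09) = 94.55 dB(A).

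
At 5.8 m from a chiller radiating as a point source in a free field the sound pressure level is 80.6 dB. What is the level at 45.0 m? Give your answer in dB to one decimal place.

62.8 dB

Point-source attenuation: ΔL = 20·log₁₀(r₂/r₁) = 20·log₁₀(45.0/5.8) = 17.796 dB.
L₂ = 80.6 − 20·log₁₀(45.0/5.8) = 80.6 − 17.796 = 62.80 dB.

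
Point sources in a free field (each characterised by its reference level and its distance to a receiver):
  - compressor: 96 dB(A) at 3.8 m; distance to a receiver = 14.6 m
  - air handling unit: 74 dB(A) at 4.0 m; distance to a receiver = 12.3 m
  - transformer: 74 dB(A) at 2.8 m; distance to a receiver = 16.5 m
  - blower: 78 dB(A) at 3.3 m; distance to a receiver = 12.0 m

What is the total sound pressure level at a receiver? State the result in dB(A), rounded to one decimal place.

84.4 dB(A)

Apply inverse-square spreading to bring every level to the receiver, then sum 10^(L/10).
compressor: 96 − 20·log₁₀(14.6/3.8) = 96 − 11.69 = 84.31 dB(A).
air handling unit: 74 − 20·log₁₀(12.3/4.0) = 74 − 9.76 = 64.24 dB(A).
transformer: 74 − 20·log₁₀(16.5/2.8) = 74 − 15.41 = 58.59 dB(A).
blower: 78 − 20·log₁₀(12.0/3.3) = 78 − 11.21 = 66.79 dB(A).
Σ 10^(L/10) = 2.778e+08 → L_total = 10·log₁₀(2.778e+08) = 84.44 dB(A).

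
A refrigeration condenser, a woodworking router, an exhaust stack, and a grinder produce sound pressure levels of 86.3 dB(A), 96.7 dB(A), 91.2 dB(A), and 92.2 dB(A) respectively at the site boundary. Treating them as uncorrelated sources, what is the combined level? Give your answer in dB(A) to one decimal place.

For uncorrelated sources the intensities add, so convert each level to linear form, sum, and take 10·log₁₀ of the total.
Σ 10^(L/10) = 10^(86.3/10) + 10^(96.7/10) + 10^(91.2/10) + 10^(92.2/10) = 8.082e+09.
L_total = 10·log₁₀(8.082e+09) = 99.08 dB(A).

99.1 dB(A)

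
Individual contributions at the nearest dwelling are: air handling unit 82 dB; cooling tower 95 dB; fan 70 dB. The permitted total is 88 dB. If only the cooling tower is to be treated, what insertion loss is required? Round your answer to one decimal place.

Fixed contribution from the other sources: Σ 10^(L/10) = 10^(82/10) + 10^(70/10) = 1.685e+08 (82.27 dB).
The limit corresponds to 10^(88/10) = 6.310e+08; subtracting the fixed part leaves 4.625e+08 for the cooling tower, i.e. 86.65 dB.
Required insertion loss = 95 − 86.65 = 8.35 dB.

8.3 dB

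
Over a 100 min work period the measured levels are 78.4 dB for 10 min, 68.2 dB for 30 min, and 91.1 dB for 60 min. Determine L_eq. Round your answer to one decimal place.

88.9 dB

L_eq = 10·log₁₀[(1/T)·Σ tᵢ·10^(Lᵢ/10)] with T = 100 min.
Σ tᵢ·10^(Lᵢ/10) = 10·10^(78.4/10) + 30·10^(68.2/10) + 60·10^(91.1/10) = 7.819e+10.
L_eq = 10·log₁₀(7.819e+10/100) = 88.93 dB.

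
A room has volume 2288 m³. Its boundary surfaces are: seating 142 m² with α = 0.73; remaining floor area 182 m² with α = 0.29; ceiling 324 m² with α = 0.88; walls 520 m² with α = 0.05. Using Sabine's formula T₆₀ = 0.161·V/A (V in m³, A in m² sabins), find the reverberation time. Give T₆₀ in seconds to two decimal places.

0.79 s

Summing Sᵢαᵢ: 142·0.73 + 182·0.29 + 324·0.88 + 520·0.05 = 467.56 m².
T₆₀ = 0.161·V/A = 0.161·2288/467.56 = 0.788 s.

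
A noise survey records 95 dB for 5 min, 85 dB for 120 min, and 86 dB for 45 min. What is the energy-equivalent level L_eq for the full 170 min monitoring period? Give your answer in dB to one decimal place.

The energy average is taken in the linear domain: L_eq = 10·log₁₀[(Σ tᵢ·10^(Lᵢ/10))/T], T = 170 min.
Σ tᵢ·10^(Lᵢ/10) = 5·10^(95/10) + 120·10^(85/10) + 45·10^(86/10) = 7.167e+10.
L_eq = 10·log₁₀(7.167e+10/170) = 86.25 dB.

86.2 dB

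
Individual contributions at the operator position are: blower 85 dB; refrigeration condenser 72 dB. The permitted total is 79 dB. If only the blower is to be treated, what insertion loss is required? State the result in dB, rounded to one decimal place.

Everything except the blower sums to 10^(72/10) = 1.585e+07 in linear terms, 72.00 dB.
To meet 79 dB overall, the treated blower may contribute at most 10^(79/10) − 1.585e+07 = 6.358e+07, i.e. 78.03 dB.
So the blower must be reduced from 85 to 78.03 dB: IL = 6.97 dB.

7.0 dB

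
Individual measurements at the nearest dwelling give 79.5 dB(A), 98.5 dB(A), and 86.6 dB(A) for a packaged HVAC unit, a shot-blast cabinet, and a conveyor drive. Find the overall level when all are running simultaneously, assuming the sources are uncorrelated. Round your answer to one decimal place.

98.8 dB(A)

Incoherent sources combine by intensity addition: L_total = 10·log₁₀(Σ 10^(L_i/10)).
Σ 10^(L/10) = 10^(79.5/10) + 10^(98.5/10) + 10^(86.6/10) = 7.626e+09.
L_total = 10·log₁₀(7.626e+09) = 98.82 dB(A).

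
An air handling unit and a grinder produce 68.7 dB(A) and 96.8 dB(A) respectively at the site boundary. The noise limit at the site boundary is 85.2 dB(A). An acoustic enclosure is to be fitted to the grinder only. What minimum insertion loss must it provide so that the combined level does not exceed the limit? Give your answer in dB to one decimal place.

11.7 dB

Fixed contribution from the other source: Σ 10^(L/10) = 10^(68.7/10) = 7.413e+06 (68.70 dB(A)).
To meet 85.2 dB(A) overall, the treated grinder may contribute at most 10^(85.2/10) − 7.413e+06 = 3.237e+08, i.e. 85.10 dB(A).
So the grinder must be reduced from 96.8 to 85.10 dB(A): IL = 11.70 dB.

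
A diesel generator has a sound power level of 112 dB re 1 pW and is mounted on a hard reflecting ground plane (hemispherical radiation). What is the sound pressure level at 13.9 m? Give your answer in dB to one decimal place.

81.2 dB

Free-field hemispherical radiation: L_p = L_w − 10·log₁₀(2π·r²), r = 13.9 m.
2π·r² = 1214 m², 10·log₁₀ of that is 30.842 dB.
L_p = 112 − 30.842 = 81.16 dB.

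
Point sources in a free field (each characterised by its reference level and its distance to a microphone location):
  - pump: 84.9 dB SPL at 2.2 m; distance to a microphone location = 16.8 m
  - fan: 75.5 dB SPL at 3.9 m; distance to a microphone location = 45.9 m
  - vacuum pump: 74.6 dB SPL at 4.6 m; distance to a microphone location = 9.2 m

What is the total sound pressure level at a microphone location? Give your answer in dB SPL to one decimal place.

Apply inverse-square spreading to bring every level to the receiver, then sum 10^(L/10).
pump: 84.9 − 20·log₁₀(16.8/2.2) = 84.9 − 17.66 = 67.24 dB SPL.
fan: 75.5 − 20·log₁₀(45.9/3.9) = 75.5 − 21.41 = 54.09 dB SPL.
vacuum pump: 74.6 − 20·log₁₀(9.2/4.6) = 74.6 − 6.02 = 68.58 dB SPL.
Σ 10^(L/10) = 1.277e+07 → L_total = 10·log₁₀(1.277e+07) = 71.06 dB SPL.

71.1 dB SPL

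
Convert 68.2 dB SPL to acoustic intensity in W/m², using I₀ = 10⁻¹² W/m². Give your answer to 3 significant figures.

L = 10·log₁₀(I/I₀) ⇒ I = I₀·10^(L/10) = 10⁻¹² × 10^6.82.

6.61e-06 W/m²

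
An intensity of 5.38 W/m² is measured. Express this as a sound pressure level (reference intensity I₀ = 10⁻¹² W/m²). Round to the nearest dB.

127 dB

L = 10·log₁₀(I/I₀) = 10·log₁₀(5.38/10⁻¹²) = 10·log₁₀(5.38×10^12).
L = 10·(0.7308 + 12) = 127.31 dB.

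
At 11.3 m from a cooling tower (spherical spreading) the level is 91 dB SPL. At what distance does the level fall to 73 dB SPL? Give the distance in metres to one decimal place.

Point-source spreading drops the level by 20·log₁₀(r₂/r₁); inverting, r₂/r₁ = 10^(ΔL/20).
r₂ = 11.3·10^((91−73)/20) = 11.3·10^(18.0/20) = 89.76 m.

89.8 m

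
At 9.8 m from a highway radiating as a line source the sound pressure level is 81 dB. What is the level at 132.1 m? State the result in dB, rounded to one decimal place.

For a line source, L₂ = L₁ − 10·log₁₀(r₂/r₁).
L₂ = 81 − 10·log₁₀(132.1/9.8) = 81 − 11.297 = 69.70 dB.

69.7 dB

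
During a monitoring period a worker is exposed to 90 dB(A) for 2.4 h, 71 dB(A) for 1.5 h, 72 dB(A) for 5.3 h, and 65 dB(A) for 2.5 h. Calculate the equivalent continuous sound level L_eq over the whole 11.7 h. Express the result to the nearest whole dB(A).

83 dB(A)

The energy average is taken in the linear domain: L_eq = 10·log₁₀[(Σ tᵢ·10^(Lᵢ/10))/T], T = 11.7 h.
Σ tᵢ·10^(Lᵢ/10) = 2.4·10^(90/10) + 1.5·10^(71/10) + 5.3·10^(72/10) + 2.5·10^(65/10) = 2.511e+09.
L_eq = 10·log₁₀(2.511e+09/11.7) = 83.32 dB(A).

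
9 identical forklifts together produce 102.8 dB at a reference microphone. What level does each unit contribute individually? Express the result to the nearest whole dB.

93 dB

Dividing the total intensity by 9 lowers the level by 10·log₁₀ 9 = 9.542 dB: L₁ = 102.8 − 9.542.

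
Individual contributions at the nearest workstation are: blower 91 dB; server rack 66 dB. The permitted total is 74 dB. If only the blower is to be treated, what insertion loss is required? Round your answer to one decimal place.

17.7 dB

The untreated sources together contribute 10^(66/10) = 3.981e+06, i.e. 66.00 dB.
To meet 74 dB overall, the treated blower may contribute at most 10^(74/10) − 3.981e+06 = 2.114e+07, i.e. 73.25 dB.
So the blower must be reduced from 91 to 73.25 dB: IL = 17.75 dB.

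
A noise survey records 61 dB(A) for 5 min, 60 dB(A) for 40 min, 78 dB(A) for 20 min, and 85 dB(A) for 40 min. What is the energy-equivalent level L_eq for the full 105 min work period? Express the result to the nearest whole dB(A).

81 dB(A)

L_eq = 10·log₁₀[(1/T)·Σ tᵢ·10^(Lᵢ/10)] with T = 105 min.
Σ tᵢ·10^(Lᵢ/10) = 5·10^(61/10) + 40·10^(60/10) + 20·10^(78/10) + 40·10^(85/10) = 1.396e+10.
L_eq = 10·log₁₀(1.396e+10/105) = 81.24 dB(A).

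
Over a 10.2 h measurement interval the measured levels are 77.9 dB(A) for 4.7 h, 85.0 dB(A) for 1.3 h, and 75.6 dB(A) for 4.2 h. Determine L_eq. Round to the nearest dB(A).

79 dB(A)

The energy average is taken in the linear domain: L_eq = 10·log₁₀[(Σ tᵢ·10^(Lᵢ/10))/T], T = 10.2 h.
Σ tᵢ·10^(Lᵢ/10) = 4.7·10^(77.9/10) + 1.3·10^(85.0/10) + 4.2·10^(75.6/10) = 8.534e+08.
L_eq = 10·log₁₀(8.534e+08/10.2) = 79.23 dB(A).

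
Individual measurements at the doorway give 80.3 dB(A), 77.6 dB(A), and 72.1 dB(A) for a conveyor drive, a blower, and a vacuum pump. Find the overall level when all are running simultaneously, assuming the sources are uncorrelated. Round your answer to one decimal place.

Incoherent sources combine by intensity addition: L_total = 10·log₁₀(Σ 10^(L_i/10)).
Σ 10^(L/10) = 10^(80.3/10) + 10^(77.6/10) + 10^(72.1/10) = 1.809e+08.
L_total = 10·log₁₀(1.809e+08) = 82.57 dB(A).

82.6 dB(A)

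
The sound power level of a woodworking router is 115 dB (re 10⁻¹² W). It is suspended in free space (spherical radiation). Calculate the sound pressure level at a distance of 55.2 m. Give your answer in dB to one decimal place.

69.2 dB

L_p = L_w − 10·log₁₀(4π·r²) with r = 55.2 m.
4π·r² = 3.829e+04 m², 10·log₁₀ of that is 45.831 dB.
L_p = 115 − 45.831 = 69.17 dB.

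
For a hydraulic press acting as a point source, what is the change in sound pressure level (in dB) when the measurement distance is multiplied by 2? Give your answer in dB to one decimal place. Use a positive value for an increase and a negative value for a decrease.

Point-source spreading: ΔL = −20·log₁₀(r₂/r₁).
ΔL = −20·log₁₀(2) = -6.02 dB.

-6.0 dB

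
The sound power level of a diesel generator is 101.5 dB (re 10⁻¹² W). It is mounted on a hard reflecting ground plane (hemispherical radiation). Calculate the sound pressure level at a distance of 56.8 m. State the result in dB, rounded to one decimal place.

Free-field hemispherical radiation: L_p = L_w − 10·log₁₀(2π·r²), r = 56.8 m.
2π·r² = 2.027e+04 m², 10·log₁₀ of that is 43.069 dB.
L_p = 101.5 − 43.069 = 58.43 dB.

58.4 dB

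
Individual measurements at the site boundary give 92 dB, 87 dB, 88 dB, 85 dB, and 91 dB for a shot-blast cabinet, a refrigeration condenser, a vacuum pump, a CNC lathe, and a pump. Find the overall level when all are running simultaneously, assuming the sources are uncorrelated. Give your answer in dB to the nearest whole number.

96 dB

For uncorrelated sources the intensities add, so convert each level to linear form, sum, and take 10·log₁₀ of the total.
Σ 10^(L/10) = 10^(92/10) + 10^(87/10) + 10^(88/10) + 10^(85/10) + 10^(91/10) = 4.292e+09.
L_total = 10·log₁₀(4.292e+09) = 96.33 dB.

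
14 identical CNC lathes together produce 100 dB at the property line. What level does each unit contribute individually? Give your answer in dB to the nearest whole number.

For N identical incoherent sources L_total = L₁ + 10·log₁₀ N, so L₁ = 100 − 10·log₁₀(14) = 100 − 11.461.

89 dB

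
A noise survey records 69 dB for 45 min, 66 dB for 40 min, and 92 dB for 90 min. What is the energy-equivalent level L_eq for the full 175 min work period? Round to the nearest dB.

89 dB

L_eq = 10·log₁₀[(1/T)·Σ tᵢ·10^(Lᵢ/10)] with T = 175 min.
Σ tᵢ·10^(Lᵢ/10) = 45·10^(69/10) + 40·10^(66/10) + 90·10^(92/10) = 1.432e+11.
L_eq = 10·log₁₀(1.432e+11/175) = 89.13 dB.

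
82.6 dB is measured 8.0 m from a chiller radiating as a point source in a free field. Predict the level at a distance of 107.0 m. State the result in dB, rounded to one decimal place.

60.1 dB

Spherical spreading from a point source gives a 20·log₁₀(r₂/r₁) drop.
L₂ = 82.6 − 20·log₁₀(107.0/8.0) = 82.6 − 22.526 = 60.07 dB.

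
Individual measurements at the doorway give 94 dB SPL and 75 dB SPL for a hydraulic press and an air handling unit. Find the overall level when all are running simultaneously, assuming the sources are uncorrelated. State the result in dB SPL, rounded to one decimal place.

94.1 dB SPL

Incoherent sources combine by intensity addition: L_total = 10·log₁₀(Σ 10^(L_i/10)).
Σ 10^(L/10) = 10^(94/10) + 10^(75/10) = 2.544e+09.
L_total = 10·log₁₀(2.544e+09) = 94.05 dB SPL.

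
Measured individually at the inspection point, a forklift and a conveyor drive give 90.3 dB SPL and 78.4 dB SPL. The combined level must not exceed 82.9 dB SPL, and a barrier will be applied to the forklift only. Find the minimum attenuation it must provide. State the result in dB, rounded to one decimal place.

Fixed contribution from the other source: Σ 10^(L/10) = 10^(78.4/10) = 6.918e+07 (78.40 dB SPL).
The limit corresponds to 10^(82.9/10) = 1.950e+08; subtracting the fixed part leaves 1.258e+08 for the forklift, i.e. 81.00 dB SPL.
So the forklift must be reduced from 90.3 to 81.00 dB SPL: IL = 9.30 dB.

9.3 dB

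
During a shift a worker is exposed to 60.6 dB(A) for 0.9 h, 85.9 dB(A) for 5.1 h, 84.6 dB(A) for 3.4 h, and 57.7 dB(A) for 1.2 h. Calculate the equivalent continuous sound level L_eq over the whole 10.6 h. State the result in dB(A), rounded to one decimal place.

The energy average is taken in the linear domain: L_eq = 10·log₁₀[(Σ tᵢ·10^(Lᵢ/10))/T], T = 10.6 h.
Σ tᵢ·10^(Lᵢ/10) = 0.9·10^(60.6/10) + 5.1·10^(85.9/10) + 3.4·10^(84.6/10) + 1.2·10^(57.7/10) = 2.966e+09.
L_eq = 10·log₁₀(2.966e+09/10.6) = 84.47 dB(A).

84.5 dB(A)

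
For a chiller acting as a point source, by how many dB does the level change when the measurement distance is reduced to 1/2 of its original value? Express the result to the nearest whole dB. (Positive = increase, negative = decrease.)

A point source loses 6 dB per doubling of distance; generally ΔL = −20·log₁₀(r₂/r₁).
ΔL = −20·log₁₀(0.5) = +6.02 dB.

+6 dB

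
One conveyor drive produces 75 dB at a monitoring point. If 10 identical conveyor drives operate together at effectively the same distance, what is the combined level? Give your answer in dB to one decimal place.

85.0 dB

With 10 equal, uncorrelated contributions the intensity is 10× that of one unit, giving a rise of 10·log₁₀ 10.
L_total = 75 + 10·log₁₀(10) = 75 + 10.000 = 85.00 dB.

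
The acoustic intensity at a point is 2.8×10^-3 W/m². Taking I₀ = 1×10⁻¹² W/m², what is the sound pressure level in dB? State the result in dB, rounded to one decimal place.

94.5 dB

Dividing by I₀ shifts the exponent by 12: I/I₀ = 2.8×10^9.
L = 10·(0.4472 + 9) = 94.47 dB.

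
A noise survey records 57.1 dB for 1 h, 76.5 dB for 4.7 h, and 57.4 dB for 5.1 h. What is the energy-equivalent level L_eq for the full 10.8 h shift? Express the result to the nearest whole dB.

The energy average is taken in the linear domain: L_eq = 10·log₁₀[(Σ tᵢ·10^(Lᵢ/10))/T], T = 10.8 h.
Σ tᵢ·10^(Lᵢ/10) = 1·10^(57.1/10) + 4.7·10^(76.5/10) + 5.1·10^(57.4/10) = 2.133e+08.
L_eq = 10·log₁₀(2.133e+08/10.8) = 72.95 dB.

73 dB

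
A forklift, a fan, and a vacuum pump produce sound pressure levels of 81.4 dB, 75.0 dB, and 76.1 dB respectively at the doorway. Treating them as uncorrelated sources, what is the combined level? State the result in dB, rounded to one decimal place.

83.2 dB

Incoherent sources combine by intensity addition: L_total = 10·log₁₀(Σ 10^(L_i/10)).
Σ 10^(L/10) = 10^(81.4/10) + 10^(75.0/10) + 10^(76.1/10) = 2.104e+08.
L_total = 10·log₁₀(2.104e+08) = 83.23 dB.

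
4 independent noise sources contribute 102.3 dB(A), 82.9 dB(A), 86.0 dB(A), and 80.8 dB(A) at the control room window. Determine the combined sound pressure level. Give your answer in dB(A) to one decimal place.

Incoherent sources combine by intensity addition: L_total = 10·log₁₀(Σ 10^(L_i/10)).
Σ 10^(L/10) = 10^(102.3/10) + 10^(82.9/10) + 10^(86.0/10) + 10^(80.8/10) = 1.770e+10.
L_total = 10·log₁₀(1.770e+10) = 102.48 dB(A).

102.5 dB(A)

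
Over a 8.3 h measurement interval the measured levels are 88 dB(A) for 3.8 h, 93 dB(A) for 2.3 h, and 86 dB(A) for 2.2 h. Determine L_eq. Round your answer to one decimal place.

Weight each interval's intensity by its duration and average over T = 8.3 h:
Σ tᵢ·10^(Lᵢ/10) = 3.8·10^(88/10) + 2.3·10^(93/10) + 2.2·10^(86/10) = 7.863e+09.
L_eq = 10·log₁₀(7.863e+09/8.3) = 89.76 dB(A).

89.8 dB(A)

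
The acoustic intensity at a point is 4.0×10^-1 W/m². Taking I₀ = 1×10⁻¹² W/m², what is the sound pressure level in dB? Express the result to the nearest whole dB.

116 dB

I/I₀ = 4.0×10^-1/10⁻¹² = 4.0×10^11, and L = 10·log₁₀(I/I₀).
L = 10·(0.6021 + 11) = 116.02 dB.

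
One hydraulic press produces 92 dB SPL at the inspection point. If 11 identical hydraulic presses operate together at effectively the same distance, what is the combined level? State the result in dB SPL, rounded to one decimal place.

102.4 dB SPL

N identical incoherent sources raise the level by 10·log₁₀ N.
L_total = 92 + 10·log₁₀(11) = 92 + 10.414 = 102.41 dB SPL.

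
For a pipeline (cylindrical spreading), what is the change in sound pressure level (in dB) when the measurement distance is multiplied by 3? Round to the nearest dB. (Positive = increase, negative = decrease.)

With cylindrical spreading the level changes by −10·log₁₀(r₂/r₁).
ΔL = −10·log₁₀(3) = -4.77 dB.

-5 dB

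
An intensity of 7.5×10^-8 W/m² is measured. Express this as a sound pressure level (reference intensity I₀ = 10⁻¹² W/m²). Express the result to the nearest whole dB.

49 dB

Dividing by I₀ shifts the exponent by 12: I/I₀ = 7.5×10^4.
L = 10·(0.8751 + 4) = 48.75 dB.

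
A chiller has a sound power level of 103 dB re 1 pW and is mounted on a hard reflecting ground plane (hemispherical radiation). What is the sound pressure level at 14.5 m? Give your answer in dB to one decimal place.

71.8 dB

Free-field hemispherical radiation: L_p = L_w − 10·log₁₀(2π·r²), r = 14.5 m.
2π·r² = 1321 m², 10·log₁₀ of that is 31.209 dB.
L_p = 103 − 31.209 = 71.79 dB.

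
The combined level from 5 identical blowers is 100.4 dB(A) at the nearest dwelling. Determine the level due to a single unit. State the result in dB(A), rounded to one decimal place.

5 equal contributions raise the level by 10·log₁₀ 5 = 6.990 dB, so each unit alone gives 100.4 − 6.990.

93.4 dB(A)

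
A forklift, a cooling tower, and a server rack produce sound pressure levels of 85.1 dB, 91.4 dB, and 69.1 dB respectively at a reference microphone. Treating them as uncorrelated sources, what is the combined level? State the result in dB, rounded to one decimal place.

92.3 dB

Incoherent sources combine by intensity addition: L_total = 10·log₁₀(Σ 10^(L_i/10)).
Σ 10^(L/10) = 10^(85.1/10) + 10^(91.4/10) + 10^(69.1/10) = 1.712e+09.
L_total = 10·log₁₀(1.712e+09) = 92.34 dB.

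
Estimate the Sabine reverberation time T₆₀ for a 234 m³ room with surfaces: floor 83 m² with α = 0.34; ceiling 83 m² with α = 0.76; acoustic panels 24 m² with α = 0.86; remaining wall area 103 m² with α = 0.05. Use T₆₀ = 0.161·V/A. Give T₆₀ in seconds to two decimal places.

A = Σ Sᵢαᵢ = 83·0.34 + 83·0.76 + 24·0.86 + 103·0.05 = 117.09 m².
T₆₀ = 0.161·V/A = 0.161·234/117.09 = 0.322 s.

0.32 s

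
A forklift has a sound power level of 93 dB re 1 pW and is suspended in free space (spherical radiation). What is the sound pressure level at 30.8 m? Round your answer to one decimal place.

L_p = L_w − 10·log₁₀(4π·r²) with r = 30.8 m.
4π·r² = 1.192e+04 m², 10·log₁₀ of that is 40.763 dB.
L_p = 93 − 40.763 = 52.24 dB.

52.2 dB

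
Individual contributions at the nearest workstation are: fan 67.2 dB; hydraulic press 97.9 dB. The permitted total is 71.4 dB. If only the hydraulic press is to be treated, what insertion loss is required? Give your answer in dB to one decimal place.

The untreated sources together contribute 10^(67.2/10) = 5.248e+06, i.e. 67.20 dB.
The limit corresponds to 10^(71.4/10) = 1.380e+07; subtracting the fixed part leaves 8.556e+06 for the hydraulic press, i.e. 69.32 dB.
Required insertion loss = 97.9 − 69.32 = 28.58 dB.

28.6 dB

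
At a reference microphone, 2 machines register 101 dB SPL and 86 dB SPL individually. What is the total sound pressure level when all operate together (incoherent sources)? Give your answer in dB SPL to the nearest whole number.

101 dB SPL

For uncorrelated sources the intensities add, so convert each level to linear form, sum, and take 10·log₁₀ of the total.
Σ 10^(L/10) = 10^(101/10) + 10^(86/10) = 1.299e+10.
L_total = 10·log₁₀(1.299e+10) = 101.14 dB SPL.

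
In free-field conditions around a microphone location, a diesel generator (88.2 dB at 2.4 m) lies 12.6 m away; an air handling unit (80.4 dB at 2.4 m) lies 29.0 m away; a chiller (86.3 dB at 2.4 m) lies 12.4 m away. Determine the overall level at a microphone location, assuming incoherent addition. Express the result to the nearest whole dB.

76 dB

First find each source's level at the receiver (point-source: −20·log₁₀(r/r_ref)), then combine on an intensity basis.
diesel generator: 88.2 − 20·log₁₀(12.6/2.4) = 88.2 − 14.40 = 73.80 dB.
air handling unit: 80.4 − 20·log₁₀(29.0/2.4) = 80.4 − 21.64 = 58.76 dB.
chiller: 86.3 − 20·log₁₀(12.4/2.4) = 86.3 − 14.26 = 72.04 dB.
Σ 10^(L/10) = 4.070e+07 → L_total = 10·log₁₀(4.070e+07) = 76.10 dB.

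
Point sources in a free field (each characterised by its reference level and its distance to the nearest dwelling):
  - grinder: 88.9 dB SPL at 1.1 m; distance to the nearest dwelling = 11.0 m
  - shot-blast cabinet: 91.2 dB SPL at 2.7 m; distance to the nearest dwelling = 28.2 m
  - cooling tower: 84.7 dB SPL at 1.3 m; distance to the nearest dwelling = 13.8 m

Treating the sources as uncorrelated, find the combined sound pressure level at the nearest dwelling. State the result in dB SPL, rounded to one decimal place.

Apply inverse-square spreading to bring every level to the receiver, then sum 10^(L/10).
grinder: 88.9 − 20·log₁₀(11.0/1.1) = 88.9 − 20.00 = 68.90 dB SPL.
shot-blast cabinet: 91.2 − 20·log₁₀(28.2/2.7) = 91.2 − 20.38 = 70.82 dB SPL.
cooling tower: 84.7 − 20·log₁₀(13.8/1.3) = 84.7 − 20.52 = 64.18 dB SPL.
Σ 10^(L/10) = 2.247e+07 → L_total = 10·log₁₀(2.247e+07) = 73.52 dB SPL.

73.5 dB SPL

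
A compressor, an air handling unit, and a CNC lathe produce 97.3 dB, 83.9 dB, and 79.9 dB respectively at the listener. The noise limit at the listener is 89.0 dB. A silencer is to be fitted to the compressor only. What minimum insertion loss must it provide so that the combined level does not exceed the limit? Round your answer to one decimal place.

10.8 dB

The untreated sources together contribute 10^(83.9/10) + 10^(79.9/10) = 3.432e+08, i.e. 85.36 dB.
To meet 89.0 dB overall, the treated compressor may contribute at most 10^(89.0/10) − 3.432e+08 = 4.511e+08, i.e. 86.54 dB.
So the compressor must be reduced from 97.3 to 86.54 dB: IL = 10.76 dB.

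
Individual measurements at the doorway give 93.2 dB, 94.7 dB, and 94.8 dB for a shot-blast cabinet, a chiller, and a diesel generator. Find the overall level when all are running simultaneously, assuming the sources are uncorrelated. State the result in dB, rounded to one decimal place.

99.1 dB

Incoherent sources combine by intensity addition: L_total = 10·log₁₀(Σ 10^(L_i/10)).
Σ 10^(L/10) = 10^(93.2/10) + 10^(94.7/10) + 10^(94.8/10) = 8.060e+09.
L_total = 10·log₁₀(8.060e+09) = 99.06 dB.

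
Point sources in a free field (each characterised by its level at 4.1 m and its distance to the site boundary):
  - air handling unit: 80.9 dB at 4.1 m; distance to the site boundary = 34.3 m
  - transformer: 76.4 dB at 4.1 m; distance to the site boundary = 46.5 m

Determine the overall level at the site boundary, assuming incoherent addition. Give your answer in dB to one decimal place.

63.2 dB

Propagate each source to the receiver with L = L_ref − 20·log₁₀(r/r_ref), then add intensities.
air handling unit: 80.9 − 20·log₁₀(34.3/4.1) = 80.9 − 18.45 = 62.45 dB.
transformer: 76.4 − 20·log₁₀(46.5/4.1) = 76.4 − 21.09 = 55.31 dB.
Σ 10^(L/10) = 2.097e+06 → L_total = 10·log₁₀(2.097e+06) = 63.22 dB.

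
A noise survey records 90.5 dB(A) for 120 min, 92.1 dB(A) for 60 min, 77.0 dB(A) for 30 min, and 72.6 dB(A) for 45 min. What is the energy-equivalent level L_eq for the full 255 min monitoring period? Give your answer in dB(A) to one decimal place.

89.6 dB(A)

Weight each interval's intensity by its duration and average over T = 255 min:
Σ tᵢ·10^(Lᵢ/10) = 120·10^(90.5/10) + 60·10^(92.1/10) + 30·10^(77.0/10) + 45·10^(72.6/10) = 2.343e+11.
L_eq = 10·log₁₀(2.343e+11/255) = 89.63 dB(A).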